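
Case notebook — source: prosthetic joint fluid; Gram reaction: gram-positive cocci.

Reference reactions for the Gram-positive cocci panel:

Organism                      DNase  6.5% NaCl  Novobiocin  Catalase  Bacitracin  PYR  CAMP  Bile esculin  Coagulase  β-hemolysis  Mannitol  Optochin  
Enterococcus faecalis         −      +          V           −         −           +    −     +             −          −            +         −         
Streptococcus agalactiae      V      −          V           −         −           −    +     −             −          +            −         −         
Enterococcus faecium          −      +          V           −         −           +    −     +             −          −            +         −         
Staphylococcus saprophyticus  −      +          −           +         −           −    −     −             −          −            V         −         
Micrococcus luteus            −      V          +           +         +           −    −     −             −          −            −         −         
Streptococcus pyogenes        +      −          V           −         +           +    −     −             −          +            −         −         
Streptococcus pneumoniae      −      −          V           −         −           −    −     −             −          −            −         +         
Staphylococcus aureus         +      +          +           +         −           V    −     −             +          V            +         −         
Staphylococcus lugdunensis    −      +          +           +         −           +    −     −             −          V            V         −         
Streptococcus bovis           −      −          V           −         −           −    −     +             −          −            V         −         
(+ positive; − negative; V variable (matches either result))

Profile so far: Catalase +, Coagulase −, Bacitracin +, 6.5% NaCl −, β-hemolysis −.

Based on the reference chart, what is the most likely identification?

β-hemolysis −: excludes Streptococcus agalactiae, Streptococcus pyogenes — 8 left.
Catalase +: excludes Enterococcus faecalis, Enterococcus faecium, Streptococcus pneumoniae, Streptococcus bovis — 4 left.
6.5% NaCl −: excludes Staphylococcus saprophyticus, Staphylococcus aureus, Staphylococcus lugdunensis — 1 left.
Bacitracin +: the one remaining candidate is consistent.
Coagulase −: the one remaining candidate is consistent.

Micrococcus luteus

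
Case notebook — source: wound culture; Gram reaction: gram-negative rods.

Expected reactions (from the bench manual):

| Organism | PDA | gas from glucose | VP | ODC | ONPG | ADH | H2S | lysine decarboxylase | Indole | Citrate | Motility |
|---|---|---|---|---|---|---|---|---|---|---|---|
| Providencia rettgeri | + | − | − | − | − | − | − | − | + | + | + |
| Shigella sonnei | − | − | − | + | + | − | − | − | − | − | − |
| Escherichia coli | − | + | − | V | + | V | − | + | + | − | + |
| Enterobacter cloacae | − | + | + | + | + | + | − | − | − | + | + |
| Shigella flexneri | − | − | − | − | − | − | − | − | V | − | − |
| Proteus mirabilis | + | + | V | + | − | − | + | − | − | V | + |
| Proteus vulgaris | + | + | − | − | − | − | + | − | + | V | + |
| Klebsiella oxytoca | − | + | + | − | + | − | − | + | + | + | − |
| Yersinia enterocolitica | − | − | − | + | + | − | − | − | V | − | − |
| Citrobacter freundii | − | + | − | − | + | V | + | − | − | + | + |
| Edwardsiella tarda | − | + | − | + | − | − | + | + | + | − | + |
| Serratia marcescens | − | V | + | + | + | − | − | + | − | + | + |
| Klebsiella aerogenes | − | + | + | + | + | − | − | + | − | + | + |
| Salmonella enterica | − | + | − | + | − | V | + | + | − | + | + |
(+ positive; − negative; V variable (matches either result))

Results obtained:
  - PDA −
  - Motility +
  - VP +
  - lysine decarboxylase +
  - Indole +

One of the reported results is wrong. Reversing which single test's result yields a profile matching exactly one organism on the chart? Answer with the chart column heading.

Motility

As reported, no row in the chart matches all 5 reactions.
Reversing Motility (to −) → unique match: Klebsiella oxytoca.
Reversing PDA → still no organism matches.
Reversing Indole → 2 organisms match (not unique).
Reversing lysine decarboxylase → still no organism matches.
Reversing VP → 2 organisms match (not unique).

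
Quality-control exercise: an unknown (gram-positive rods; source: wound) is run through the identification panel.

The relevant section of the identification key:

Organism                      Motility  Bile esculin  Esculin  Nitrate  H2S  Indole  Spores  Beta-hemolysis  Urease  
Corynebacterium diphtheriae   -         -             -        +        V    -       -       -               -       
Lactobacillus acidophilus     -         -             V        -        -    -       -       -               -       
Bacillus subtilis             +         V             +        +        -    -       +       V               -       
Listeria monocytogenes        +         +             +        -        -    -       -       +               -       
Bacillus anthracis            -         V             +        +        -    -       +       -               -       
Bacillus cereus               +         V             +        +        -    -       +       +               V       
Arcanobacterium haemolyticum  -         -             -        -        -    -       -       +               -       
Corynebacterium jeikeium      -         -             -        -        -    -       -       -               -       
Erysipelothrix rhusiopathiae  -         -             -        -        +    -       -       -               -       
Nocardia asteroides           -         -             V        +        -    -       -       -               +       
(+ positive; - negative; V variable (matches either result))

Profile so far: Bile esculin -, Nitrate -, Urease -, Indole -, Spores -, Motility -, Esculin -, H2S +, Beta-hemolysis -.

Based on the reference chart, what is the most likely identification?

H2S +: excludes 8 organisms — 2 left.
Nitrate -: excludes Corynebacterium diphtheriae — 1 left.
Spores -: the one remaining candidate is consistent.
Indole -: the one remaining candidate is consistent.
Bile esculin -: the one remaining candidate is consistent.
Urease -: the one remaining candidate is consistent.
Beta-hemolysis -: the one remaining candidate is consistent.
Esculin -: the one remaining candidate is consistent.
Motility -: the one remaining candidate is consistent.

Erysipelothrix rhusiopathiae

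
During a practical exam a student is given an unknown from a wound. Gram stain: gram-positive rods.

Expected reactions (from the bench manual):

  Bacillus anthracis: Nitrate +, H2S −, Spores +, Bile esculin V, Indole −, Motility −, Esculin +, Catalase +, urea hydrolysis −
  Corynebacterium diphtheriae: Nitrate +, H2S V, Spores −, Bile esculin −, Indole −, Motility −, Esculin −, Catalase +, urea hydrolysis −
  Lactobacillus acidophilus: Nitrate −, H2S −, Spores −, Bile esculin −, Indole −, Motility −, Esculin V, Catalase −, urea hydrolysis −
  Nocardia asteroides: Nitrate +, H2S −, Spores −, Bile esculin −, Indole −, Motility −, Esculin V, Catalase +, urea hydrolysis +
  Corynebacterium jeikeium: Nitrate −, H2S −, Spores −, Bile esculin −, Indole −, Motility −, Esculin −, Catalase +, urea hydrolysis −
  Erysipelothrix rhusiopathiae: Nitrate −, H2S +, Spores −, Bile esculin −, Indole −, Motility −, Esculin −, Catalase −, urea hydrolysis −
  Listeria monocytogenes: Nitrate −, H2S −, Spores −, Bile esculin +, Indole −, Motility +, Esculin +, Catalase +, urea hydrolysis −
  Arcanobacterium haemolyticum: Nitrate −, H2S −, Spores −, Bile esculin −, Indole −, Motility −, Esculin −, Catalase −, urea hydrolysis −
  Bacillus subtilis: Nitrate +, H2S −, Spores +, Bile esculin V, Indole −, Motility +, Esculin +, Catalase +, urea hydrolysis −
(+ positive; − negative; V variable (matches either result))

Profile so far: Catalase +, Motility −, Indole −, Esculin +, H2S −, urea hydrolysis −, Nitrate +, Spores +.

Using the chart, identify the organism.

Motility −: excludes Listeria monocytogenes, Bacillus subtilis — 7 left.
urea hydrolysis −: excludes Nocardia asteroides — 6 left.
Spores +: excludes 5 organisms — 1 left.
Nitrate +: the one remaining candidate is consistent.
Esculin +: the one remaining candidate is consistent.
H2S −: the one remaining candidate is consistent.
Indole −: the one remaining candidate is consistent.
Catalase +: the one remaining candidate is consistent.

Bacillus anthracis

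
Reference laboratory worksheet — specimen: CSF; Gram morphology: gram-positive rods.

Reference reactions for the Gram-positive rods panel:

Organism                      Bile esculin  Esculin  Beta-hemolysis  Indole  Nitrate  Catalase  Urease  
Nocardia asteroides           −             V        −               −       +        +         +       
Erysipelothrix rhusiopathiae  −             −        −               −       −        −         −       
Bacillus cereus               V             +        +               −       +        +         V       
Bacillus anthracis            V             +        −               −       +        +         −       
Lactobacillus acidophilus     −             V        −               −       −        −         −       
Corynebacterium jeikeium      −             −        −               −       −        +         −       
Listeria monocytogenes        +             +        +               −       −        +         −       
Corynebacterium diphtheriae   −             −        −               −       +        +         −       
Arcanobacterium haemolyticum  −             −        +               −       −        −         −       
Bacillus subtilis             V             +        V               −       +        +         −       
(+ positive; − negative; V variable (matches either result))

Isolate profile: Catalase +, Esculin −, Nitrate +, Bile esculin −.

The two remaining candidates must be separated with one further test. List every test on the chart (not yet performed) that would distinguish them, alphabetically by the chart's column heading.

Bile esculin −: excludes Listeria monocytogenes — 9 left.
Catalase +: excludes Erysipelothrix rhusiopathiae, Lactobacillus acidophilus, Arcanobacterium haemolyticum — 6 left.
Nitrate +: excludes Corynebacterium jeikeium — 5 left.
Esculin −: excludes Bacillus cereus, Bacillus anthracis, Bacillus subtilis — 2 left.
Two candidates remain: Corynebacterium diphtheriae and Nocardia asteroides.
  Beta-hemolysis: − vs − — same for both, does not separate.
  Indole: − vs − — same for both, does not separate.
  Urease: Corynebacterium diphtheriae −, Nocardia asteroides + — discriminates.

Urease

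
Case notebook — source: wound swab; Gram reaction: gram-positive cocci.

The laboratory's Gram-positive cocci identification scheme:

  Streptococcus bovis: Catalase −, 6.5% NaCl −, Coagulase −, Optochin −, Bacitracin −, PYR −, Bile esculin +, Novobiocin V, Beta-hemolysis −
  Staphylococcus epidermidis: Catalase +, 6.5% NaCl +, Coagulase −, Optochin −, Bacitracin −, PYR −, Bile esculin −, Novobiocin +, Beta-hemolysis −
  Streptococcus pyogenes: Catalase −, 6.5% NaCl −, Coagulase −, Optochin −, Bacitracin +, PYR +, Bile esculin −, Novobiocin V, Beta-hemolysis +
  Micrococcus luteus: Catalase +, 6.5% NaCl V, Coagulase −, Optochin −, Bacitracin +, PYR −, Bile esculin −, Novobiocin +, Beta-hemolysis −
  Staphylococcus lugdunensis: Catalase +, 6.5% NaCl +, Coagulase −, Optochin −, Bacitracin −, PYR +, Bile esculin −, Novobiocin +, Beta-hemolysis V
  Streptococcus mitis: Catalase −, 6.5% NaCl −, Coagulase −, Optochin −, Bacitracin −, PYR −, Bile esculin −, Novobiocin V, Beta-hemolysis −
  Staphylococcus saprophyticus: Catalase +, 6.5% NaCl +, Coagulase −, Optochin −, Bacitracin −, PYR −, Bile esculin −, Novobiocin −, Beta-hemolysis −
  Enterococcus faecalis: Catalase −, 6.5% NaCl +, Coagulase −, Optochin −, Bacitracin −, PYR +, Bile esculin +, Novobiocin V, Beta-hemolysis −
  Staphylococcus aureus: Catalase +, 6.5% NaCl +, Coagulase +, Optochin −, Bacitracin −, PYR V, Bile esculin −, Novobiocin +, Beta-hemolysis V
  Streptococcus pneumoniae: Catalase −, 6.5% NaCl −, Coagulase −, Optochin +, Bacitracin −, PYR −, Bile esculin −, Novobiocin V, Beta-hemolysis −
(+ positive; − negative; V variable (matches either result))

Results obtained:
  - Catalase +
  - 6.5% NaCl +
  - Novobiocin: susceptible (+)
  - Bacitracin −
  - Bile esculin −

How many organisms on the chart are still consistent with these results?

Bile esculin −: excludes Streptococcus bovis, Enterococcus faecalis — 8 left.
Bacitracin −: excludes Streptococcus pyogenes, Micrococcus luteus — 6 left.
Catalase +: excludes Streptococcus mitis, Streptococcus pneumoniae — 4 left.
6.5% NaCl +: all 4 remaining candidates are consistent.
Novobiocin +: excludes Staphylococcus saprophyticus — 3 left.
Still consistent: Staphylococcus aureus, Staphylococcus epidermidis, Staphylococcus lugdunensis.

3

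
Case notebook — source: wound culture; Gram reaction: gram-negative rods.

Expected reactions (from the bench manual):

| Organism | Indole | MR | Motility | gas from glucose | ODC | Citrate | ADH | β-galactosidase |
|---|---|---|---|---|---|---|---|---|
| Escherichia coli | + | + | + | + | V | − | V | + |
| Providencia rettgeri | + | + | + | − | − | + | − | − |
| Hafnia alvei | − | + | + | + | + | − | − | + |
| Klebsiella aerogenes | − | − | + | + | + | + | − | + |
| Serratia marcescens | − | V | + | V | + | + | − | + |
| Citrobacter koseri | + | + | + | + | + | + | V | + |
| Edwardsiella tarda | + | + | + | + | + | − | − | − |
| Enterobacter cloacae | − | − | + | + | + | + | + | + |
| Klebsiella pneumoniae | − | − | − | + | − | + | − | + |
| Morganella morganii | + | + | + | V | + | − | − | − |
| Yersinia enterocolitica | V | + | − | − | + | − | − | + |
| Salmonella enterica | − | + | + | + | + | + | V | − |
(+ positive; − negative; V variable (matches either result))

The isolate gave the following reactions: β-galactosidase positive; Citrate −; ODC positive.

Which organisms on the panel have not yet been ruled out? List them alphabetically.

Escherichia coli, Hafnia alvei, Yersinia enterocolitica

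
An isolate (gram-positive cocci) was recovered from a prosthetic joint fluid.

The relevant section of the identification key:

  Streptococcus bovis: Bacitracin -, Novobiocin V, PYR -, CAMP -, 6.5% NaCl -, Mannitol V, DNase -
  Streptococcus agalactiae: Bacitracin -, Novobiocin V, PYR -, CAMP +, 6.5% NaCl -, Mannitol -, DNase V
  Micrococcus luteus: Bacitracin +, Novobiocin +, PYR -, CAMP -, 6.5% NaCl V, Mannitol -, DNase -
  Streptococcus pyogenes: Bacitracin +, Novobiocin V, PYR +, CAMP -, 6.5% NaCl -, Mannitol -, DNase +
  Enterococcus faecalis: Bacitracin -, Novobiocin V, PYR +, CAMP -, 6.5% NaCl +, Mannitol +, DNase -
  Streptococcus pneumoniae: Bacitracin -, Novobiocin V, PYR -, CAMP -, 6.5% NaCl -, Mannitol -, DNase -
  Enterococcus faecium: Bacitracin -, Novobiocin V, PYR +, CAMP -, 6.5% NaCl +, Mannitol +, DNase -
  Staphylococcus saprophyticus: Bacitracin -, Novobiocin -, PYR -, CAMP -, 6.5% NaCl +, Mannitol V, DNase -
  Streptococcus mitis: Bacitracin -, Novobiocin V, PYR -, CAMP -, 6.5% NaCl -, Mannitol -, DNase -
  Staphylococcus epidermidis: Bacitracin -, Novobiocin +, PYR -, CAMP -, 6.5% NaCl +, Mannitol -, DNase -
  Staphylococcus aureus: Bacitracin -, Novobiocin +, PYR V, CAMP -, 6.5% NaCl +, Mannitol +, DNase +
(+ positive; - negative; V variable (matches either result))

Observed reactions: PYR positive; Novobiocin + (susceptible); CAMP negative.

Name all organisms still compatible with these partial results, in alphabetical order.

PYR +: excludes 7 organisms — 4 left.
Novobiocin +: all 4 remaining candidates are consistent.
CAMP -: all 4 remaining candidates are consistent.

Enterococcus faecalis, Enterococcus faecium, Staphylococcus aureus, Streptococcus pyogenes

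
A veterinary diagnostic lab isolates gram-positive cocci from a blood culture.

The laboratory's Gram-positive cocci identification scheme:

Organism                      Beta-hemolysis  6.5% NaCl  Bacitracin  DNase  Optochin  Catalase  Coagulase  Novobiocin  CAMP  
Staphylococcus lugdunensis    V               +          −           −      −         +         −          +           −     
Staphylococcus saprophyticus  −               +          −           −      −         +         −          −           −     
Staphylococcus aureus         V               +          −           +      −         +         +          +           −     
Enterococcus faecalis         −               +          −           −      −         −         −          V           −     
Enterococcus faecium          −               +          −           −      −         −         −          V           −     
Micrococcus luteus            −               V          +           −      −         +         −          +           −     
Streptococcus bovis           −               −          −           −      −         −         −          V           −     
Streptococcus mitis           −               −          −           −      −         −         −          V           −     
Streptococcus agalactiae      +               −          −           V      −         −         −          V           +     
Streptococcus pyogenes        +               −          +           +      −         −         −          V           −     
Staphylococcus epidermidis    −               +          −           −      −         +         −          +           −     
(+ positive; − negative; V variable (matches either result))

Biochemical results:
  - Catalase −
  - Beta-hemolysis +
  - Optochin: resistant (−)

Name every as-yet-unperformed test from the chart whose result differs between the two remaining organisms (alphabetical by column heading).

Catalase −: excludes 5 organisms — 6 left.
Optochin −: all 6 remaining candidates are consistent.
Beta-hemolysis +: excludes Enterococcus faecalis, Enterococcus faecium, Streptococcus bovis, Streptococcus mitis — 2 left.
Two candidates remain: Streptococcus agalactiae and Streptococcus pyogenes.
  6.5% NaCl: − vs − — same for both, does not separate.
  Bacitracin: Streptococcus agalactiae −, Streptococcus pyogenes + — discriminates.
  DNase: V vs + — variable for at least one, does not separate.
  Coagulase: − vs − — same for both, does not separate.
  Novobiocin: V vs V — variable for at least one, does not separate.
  CAMP: Streptococcus agalactiae +, Streptococcus pyogenes − — discriminates.

Bacitracin, CAMP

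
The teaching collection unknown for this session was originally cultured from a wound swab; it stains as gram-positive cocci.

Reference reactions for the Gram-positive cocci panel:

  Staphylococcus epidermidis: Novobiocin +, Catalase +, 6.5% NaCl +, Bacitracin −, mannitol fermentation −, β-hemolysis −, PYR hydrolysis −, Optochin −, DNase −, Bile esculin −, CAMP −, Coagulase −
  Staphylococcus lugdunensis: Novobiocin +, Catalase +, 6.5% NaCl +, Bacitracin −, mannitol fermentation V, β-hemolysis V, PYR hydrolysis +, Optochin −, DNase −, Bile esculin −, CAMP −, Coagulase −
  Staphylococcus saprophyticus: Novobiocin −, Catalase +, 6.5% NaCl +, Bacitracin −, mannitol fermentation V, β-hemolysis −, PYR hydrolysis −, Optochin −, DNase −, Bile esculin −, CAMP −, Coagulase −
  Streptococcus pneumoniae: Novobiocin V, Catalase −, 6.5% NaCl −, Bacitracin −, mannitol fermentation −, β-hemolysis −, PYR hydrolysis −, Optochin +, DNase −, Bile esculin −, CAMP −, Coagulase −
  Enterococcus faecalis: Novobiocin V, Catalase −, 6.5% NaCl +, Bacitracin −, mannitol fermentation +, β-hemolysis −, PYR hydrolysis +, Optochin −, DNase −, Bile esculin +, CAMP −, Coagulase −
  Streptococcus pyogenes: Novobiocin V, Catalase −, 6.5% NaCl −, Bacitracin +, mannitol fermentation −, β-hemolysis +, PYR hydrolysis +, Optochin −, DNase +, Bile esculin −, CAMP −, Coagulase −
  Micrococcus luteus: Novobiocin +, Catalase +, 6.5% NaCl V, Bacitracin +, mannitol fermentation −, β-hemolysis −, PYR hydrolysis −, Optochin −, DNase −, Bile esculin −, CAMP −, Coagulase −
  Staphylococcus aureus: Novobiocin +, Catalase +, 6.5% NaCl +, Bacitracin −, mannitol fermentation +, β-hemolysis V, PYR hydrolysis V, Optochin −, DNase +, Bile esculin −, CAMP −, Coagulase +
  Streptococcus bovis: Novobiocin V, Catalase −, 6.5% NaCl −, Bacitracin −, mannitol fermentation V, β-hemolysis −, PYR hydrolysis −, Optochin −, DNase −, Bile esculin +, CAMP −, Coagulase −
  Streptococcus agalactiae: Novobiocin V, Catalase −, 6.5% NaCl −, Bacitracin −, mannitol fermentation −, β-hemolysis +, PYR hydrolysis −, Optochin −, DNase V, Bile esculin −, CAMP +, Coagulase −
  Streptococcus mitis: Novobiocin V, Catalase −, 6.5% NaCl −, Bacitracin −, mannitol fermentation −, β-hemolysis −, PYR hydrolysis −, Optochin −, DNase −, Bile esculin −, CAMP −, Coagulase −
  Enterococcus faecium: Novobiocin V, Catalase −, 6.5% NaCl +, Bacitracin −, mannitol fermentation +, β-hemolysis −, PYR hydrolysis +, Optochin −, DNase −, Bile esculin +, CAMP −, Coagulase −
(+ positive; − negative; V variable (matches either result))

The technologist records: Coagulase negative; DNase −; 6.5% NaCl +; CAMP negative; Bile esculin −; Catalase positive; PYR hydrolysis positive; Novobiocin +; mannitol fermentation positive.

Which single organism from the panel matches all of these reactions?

Staphylococcus lugdunensis

PYR hydrolysis +: excludes 7 organisms — 5 left.
Coagulase −: excludes Staphylococcus aureus — 4 left.
Catalase +: excludes Enterococcus faecalis, Streptococcus pyogenes, Enterococcus faecium — 1 left.
CAMP −: the one remaining candidate is consistent.
mannitol fermentation +: the one remaining candidate is consistent.
6.5% NaCl +: the one remaining candidate is consistent.
DNase −: the one remaining candidate is consistent.
Bile esculin −: the one remaining candidate is consistent.
Novobiocin +: the one remaining candidate is consistent.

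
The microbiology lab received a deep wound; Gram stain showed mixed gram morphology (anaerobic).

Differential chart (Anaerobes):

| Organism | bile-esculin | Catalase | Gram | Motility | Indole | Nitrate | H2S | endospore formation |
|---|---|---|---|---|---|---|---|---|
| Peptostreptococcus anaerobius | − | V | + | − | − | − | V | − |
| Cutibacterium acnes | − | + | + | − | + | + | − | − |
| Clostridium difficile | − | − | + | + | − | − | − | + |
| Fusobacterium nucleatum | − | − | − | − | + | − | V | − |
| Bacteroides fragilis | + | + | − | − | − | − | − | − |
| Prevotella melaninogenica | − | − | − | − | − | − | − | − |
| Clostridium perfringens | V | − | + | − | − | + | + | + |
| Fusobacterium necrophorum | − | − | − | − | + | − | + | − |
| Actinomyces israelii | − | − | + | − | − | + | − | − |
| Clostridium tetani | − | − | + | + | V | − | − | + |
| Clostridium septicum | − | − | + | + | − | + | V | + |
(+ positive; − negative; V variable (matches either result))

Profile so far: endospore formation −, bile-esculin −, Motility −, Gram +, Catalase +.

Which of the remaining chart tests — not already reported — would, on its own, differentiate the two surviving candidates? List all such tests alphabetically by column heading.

Indole, Nitrate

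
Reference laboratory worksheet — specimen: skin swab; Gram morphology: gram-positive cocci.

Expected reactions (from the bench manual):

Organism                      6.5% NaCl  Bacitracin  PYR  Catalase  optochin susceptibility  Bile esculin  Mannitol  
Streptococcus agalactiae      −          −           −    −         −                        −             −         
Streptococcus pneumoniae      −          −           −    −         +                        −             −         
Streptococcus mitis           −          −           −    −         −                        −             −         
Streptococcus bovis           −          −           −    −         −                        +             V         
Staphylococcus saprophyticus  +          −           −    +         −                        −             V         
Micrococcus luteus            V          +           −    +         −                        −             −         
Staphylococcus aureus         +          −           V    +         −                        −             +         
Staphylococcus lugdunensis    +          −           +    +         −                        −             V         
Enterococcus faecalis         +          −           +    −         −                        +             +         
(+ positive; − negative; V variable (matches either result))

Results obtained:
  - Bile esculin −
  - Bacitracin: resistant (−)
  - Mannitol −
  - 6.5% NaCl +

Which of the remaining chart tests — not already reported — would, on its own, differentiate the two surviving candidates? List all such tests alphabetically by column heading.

PYR

Bacitracin −: excludes Micrococcus luteus — 8 left.
Bile esculin −: excludes Streptococcus bovis, Enterococcus faecalis — 6 left.
6.5% NaCl +: excludes Streptococcus agalactiae, Streptococcus pneumoniae, Streptococcus mitis — 3 left.
Mannitol −: excludes Staphylococcus aureus — 2 left.
Two candidates remain: Staphylococcus lugdunensis and Staphylococcus saprophyticus.
  PYR: Staphylococcus lugdunensis +, Staphylococcus saprophyticus − — discriminates.
  Catalase: + vs + — same for both, does not separate.
  optochin susceptibility: − vs − — same for both, does not separate.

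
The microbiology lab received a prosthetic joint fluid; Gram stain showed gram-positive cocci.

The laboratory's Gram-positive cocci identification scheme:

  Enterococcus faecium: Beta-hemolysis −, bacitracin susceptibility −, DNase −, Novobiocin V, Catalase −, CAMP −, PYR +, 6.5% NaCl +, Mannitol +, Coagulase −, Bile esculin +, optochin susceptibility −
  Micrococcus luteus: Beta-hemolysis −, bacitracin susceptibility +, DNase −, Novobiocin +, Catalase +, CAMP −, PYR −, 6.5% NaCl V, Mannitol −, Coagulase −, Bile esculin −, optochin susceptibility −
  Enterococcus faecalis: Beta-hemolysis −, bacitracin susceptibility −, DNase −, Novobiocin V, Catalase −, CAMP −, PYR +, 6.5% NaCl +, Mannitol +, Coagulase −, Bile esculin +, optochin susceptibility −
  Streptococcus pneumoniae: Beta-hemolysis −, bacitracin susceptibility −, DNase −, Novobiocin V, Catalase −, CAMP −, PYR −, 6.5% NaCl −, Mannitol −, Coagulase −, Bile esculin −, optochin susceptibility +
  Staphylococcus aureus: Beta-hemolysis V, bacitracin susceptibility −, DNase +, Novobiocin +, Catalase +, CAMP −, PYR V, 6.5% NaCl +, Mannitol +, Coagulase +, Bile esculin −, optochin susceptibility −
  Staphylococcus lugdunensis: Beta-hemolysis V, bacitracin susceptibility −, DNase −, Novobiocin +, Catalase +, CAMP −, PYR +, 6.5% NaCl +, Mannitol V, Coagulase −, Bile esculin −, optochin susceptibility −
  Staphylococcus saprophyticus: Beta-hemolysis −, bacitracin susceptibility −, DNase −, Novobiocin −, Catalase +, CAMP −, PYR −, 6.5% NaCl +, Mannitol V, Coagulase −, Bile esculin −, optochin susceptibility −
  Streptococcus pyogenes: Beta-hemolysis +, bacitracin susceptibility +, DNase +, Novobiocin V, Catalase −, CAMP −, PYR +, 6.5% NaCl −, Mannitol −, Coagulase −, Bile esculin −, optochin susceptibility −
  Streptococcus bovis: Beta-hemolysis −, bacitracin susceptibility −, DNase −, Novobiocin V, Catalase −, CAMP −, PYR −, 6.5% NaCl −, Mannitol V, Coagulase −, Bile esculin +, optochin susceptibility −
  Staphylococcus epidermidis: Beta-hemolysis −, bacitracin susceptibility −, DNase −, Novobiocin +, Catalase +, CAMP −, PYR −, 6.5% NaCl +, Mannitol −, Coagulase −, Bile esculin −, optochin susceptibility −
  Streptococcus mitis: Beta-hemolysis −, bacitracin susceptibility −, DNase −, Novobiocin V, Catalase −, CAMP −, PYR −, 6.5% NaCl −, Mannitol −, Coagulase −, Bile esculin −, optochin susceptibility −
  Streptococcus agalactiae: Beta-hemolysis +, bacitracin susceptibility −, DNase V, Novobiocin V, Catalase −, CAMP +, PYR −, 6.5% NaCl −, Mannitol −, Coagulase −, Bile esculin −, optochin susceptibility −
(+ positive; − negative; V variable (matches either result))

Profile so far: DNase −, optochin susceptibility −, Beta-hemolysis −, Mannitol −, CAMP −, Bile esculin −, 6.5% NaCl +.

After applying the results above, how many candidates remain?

Bile esculin −: excludes Enterococcus faecium, Enterococcus faecalis, Streptococcus bovis — 9 left.
Beta-hemolysis −: excludes Streptococcus pyogenes, Streptococcus agalactiae — 7 left.
CAMP −: all 7 remaining candidates are consistent.
DNase −: excludes Staphylococcus aureus — 6 left.
Mannitol −: all 6 remaining candidates are consistent.
optochin susceptibility −: excludes Streptococcus pneumoniae — 5 left.
6.5% NaCl +: excludes Streptococcus mitis — 4 left.
Still consistent: Micrococcus luteus, Staphylococcus epidermidis, Staphylococcus lugdunensis, Staphylococcus saprophyticus.

4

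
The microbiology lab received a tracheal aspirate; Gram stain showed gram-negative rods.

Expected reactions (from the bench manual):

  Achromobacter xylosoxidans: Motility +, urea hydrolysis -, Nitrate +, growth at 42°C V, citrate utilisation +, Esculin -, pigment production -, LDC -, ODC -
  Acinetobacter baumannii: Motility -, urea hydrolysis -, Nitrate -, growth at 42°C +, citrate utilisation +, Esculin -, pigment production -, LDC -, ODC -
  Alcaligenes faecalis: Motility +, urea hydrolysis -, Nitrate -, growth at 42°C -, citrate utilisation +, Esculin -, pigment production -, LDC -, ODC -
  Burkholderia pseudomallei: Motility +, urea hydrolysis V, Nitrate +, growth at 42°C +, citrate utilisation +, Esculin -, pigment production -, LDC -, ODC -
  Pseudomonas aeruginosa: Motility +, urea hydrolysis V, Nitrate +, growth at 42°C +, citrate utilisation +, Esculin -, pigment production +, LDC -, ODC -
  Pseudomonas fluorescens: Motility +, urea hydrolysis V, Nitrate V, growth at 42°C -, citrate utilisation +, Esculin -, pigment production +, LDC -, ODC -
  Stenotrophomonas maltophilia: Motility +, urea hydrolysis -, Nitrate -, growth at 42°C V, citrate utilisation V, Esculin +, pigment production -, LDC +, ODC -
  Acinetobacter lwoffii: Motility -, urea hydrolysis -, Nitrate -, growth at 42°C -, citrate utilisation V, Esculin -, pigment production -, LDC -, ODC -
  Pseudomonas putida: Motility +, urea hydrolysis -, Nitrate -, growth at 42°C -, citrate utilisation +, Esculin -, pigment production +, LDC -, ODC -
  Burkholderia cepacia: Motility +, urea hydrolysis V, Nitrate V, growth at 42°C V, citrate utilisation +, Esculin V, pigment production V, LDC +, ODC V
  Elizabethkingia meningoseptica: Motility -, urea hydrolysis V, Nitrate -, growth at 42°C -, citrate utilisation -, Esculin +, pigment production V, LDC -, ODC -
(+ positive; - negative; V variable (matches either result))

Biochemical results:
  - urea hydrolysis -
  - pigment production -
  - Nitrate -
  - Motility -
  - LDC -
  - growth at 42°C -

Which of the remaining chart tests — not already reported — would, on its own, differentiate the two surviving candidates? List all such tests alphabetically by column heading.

LDC -: excludes Stenotrophomonas maltophilia, Burkholderia cepacia — 9 left.
growth at 42°C -: excludes Acinetobacter baumannii, Burkholderia pseudomallei, Pseudomonas aeruginosa — 6 left.
Nitrate -: excludes Achromobacter xylosoxidans — 5 left.
urea hydrolysis -: all 5 remaining candidates are consistent.
pigment production -: excludes Pseudomonas fluorescens, Pseudomonas putida — 3 left.
Motility -: excludes Alcaligenes faecalis — 2 left.
Two candidates remain: Acinetobacter lwoffii and Elizabethkingia meningoseptica.
  citrate utilisation: V vs - — variable for at least one, does not separate.
  Esculin: Acinetobacter lwoffii -, Elizabethkingia meningoseptica + — discriminates.
  ODC: - vs - — same for both, does not separate.

Esculin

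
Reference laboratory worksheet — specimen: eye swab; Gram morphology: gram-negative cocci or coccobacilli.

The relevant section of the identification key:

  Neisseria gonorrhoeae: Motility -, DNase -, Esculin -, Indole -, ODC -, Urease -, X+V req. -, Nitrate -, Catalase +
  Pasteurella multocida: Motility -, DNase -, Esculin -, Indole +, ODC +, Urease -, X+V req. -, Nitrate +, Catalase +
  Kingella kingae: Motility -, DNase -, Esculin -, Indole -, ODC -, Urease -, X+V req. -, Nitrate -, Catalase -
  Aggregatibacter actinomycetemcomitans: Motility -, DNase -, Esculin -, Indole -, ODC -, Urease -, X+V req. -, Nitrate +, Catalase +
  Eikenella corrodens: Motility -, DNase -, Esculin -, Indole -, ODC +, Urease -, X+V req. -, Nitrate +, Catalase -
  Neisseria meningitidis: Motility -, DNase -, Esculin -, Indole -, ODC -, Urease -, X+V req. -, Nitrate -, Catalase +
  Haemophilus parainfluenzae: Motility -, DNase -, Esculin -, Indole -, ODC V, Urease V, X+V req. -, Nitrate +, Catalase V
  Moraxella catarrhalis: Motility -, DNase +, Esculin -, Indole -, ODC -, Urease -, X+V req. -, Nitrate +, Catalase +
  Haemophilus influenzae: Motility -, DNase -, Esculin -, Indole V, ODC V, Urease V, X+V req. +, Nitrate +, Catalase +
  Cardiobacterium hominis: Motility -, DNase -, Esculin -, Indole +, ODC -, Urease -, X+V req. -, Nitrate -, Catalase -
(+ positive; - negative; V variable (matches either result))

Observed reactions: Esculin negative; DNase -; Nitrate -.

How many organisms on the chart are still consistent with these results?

Nitrate -: excludes 6 organisms — 4 left.
Esculin -: all 4 remaining candidates are consistent.
DNase -: all 4 remaining candidates are consistent.
Still consistent: Cardiobacterium hominis, Kingella kingae, Neisseria gonorrhoeae, Neisseria meningitidis.

4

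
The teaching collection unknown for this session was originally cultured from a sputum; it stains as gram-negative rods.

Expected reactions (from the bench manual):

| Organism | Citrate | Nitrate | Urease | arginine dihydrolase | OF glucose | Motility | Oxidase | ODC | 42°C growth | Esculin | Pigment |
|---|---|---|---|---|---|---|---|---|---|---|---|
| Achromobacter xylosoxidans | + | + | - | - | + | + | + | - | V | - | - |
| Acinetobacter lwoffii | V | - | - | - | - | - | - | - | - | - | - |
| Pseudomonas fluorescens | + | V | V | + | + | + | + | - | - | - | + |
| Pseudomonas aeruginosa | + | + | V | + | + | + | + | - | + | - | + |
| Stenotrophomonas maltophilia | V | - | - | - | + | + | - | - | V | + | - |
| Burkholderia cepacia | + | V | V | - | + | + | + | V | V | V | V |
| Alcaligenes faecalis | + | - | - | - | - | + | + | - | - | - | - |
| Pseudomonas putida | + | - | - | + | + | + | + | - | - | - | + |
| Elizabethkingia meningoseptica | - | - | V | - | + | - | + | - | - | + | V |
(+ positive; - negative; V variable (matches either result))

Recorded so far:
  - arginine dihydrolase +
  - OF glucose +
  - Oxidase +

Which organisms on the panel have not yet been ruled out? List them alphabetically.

arginine dihydrolase +: excludes 6 organisms — 3 left.
Oxidase +: all 3 remaining candidates are consistent.
OF glucose +: all 3 remaining candidates are consistent.

Pseudomonas aeruginosa, Pseudomonas fluorescens, Pseudomonas putida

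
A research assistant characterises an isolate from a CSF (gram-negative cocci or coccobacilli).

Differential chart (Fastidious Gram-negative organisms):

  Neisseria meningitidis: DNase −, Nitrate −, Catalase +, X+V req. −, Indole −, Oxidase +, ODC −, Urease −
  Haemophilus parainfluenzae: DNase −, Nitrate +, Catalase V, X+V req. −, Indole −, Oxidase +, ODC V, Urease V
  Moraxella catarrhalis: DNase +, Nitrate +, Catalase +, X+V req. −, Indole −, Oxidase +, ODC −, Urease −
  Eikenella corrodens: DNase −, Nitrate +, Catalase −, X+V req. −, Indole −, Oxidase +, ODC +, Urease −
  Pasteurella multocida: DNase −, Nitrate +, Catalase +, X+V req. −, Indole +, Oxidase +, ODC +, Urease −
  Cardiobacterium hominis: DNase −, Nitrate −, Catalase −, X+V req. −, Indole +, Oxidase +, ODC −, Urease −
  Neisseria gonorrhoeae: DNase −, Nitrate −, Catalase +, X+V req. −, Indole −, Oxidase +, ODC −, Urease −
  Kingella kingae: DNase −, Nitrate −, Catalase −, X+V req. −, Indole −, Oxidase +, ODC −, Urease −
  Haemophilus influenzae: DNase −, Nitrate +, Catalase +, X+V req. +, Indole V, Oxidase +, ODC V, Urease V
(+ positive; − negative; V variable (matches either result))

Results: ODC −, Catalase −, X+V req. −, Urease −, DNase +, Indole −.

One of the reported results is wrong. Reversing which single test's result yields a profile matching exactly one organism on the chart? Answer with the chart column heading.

Catalase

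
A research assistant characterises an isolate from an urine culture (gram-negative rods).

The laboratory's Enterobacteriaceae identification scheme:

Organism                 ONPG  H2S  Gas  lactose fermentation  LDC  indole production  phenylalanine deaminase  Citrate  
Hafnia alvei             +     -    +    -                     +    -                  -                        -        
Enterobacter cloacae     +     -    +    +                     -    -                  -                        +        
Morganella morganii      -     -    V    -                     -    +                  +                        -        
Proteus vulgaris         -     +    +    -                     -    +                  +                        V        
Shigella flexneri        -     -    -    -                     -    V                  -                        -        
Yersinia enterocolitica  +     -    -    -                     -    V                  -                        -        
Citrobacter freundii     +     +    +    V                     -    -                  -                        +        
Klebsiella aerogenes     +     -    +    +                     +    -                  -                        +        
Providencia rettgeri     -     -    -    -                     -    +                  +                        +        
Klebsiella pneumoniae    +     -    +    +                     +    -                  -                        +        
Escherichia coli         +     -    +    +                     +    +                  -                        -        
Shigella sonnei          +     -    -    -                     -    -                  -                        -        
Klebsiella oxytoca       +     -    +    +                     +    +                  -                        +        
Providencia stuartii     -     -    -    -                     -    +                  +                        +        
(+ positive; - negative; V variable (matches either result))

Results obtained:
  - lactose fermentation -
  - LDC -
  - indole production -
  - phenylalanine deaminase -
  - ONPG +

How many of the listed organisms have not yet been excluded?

3

indole production -: excludes 6 organisms — 8 left.
phenylalanine deaminase -: all 8 remaining candidates are consistent.
ONPG +: excludes Shigella flexneri — 7 left.
LDC -: excludes Hafnia alvei, Klebsiella aerogenes, Klebsiella pneumoniae — 4 left.
lactose fermentation -: excludes Enterobacter cloacae — 3 left.
Still consistent: Citrobacter freundii, Shigella sonnei, Yersinia enterocolitica.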